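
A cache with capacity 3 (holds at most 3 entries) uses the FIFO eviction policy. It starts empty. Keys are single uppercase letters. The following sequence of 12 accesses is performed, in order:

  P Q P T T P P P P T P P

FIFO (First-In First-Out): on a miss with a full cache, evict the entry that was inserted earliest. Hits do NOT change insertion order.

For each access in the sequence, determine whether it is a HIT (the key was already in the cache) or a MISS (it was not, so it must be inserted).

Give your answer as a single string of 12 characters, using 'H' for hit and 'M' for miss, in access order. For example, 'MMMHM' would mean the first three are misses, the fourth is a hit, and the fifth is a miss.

Answer: MMHMHHHHHHHH

Derivation:
FIFO simulation (capacity=3):
  1. access P: MISS. Cache (old->new): [P]
  2. access Q: MISS. Cache (old->new): [P Q]
  3. access P: HIT. Cache (old->new): [P Q]
  4. access T: MISS. Cache (old->new): [P Q T]
  5. access T: HIT. Cache (old->new): [P Q T]
  6. access P: HIT. Cache (old->new): [P Q T]
  7. access P: HIT. Cache (old->new): [P Q T]
  8. access P: HIT. Cache (old->new): [P Q T]
  9. access P: HIT. Cache (old->new): [P Q T]
  10. access T: HIT. Cache (old->new): [P Q T]
  11. access P: HIT. Cache (old->new): [P Q T]
  12. access P: HIT. Cache (old->new): [P Q T]
Total: 9 hits, 3 misses, 0 evictions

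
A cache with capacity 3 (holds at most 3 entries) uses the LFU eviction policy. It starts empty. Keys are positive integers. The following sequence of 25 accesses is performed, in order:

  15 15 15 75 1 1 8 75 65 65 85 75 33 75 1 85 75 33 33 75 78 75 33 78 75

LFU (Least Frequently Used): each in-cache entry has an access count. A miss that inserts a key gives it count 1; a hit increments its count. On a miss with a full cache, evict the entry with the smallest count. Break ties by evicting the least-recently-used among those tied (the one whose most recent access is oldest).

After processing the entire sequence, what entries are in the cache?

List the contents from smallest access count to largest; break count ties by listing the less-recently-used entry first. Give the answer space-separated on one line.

Answer: 75 15 33

Derivation:
LFU simulation (capacity=3):
  1. access 15: MISS. Cache: [15(c=1)]
  2. access 15: HIT, count now 2. Cache: [15(c=2)]
  3. access 15: HIT, count now 3. Cache: [15(c=3)]
  4. access 75: MISS. Cache: [75(c=1) 15(c=3)]
  5. access 1: MISS. Cache: [75(c=1) 1(c=1) 15(c=3)]
  6. access 1: HIT, count now 2. Cache: [75(c=1) 1(c=2) 15(c=3)]
  7. access 8: MISS, evict 75(c=1). Cache: [8(c=1) 1(c=2) 15(c=3)]
  8. access 75: MISS, evict 8(c=1). Cache: [75(c=1) 1(c=2) 15(c=3)]
  9. access 65: MISS, evict 75(c=1). Cache: [65(c=1) 1(c=2) 15(c=3)]
  10. access 65: HIT, count now 2. Cache: [1(c=2) 65(c=2) 15(c=3)]
  11. access 85: MISS, evict 1(c=2). Cache: [85(c=1) 65(c=2) 15(c=3)]
  12. access 75: MISS, evict 85(c=1). Cache: [75(c=1) 65(c=2) 15(c=3)]
  13. access 33: MISS, evict 75(c=1). Cache: [33(c=1) 65(c=2) 15(c=3)]
  14. access 75: MISS, evict 33(c=1). Cache: [75(c=1) 65(c=2) 15(c=3)]
  15. access 1: MISS, evict 75(c=1). Cache: [1(c=1) 65(c=2) 15(c=3)]
  16. access 85: MISS, evict 1(c=1). Cache: [85(c=1) 65(c=2) 15(c=3)]
  17. access 75: MISS, evict 85(c=1). Cache: [75(c=1) 65(c=2) 15(c=3)]
  18. access 33: MISS, evict 75(c=1). Cache: [33(c=1) 65(c=2) 15(c=3)]
  19. access 33: HIT, count now 2. Cache: [65(c=2) 33(c=2) 15(c=3)]
  20. access 75: MISS, evict 65(c=2). Cache: [75(c=1) 33(c=2) 15(c=3)]
  21. access 78: MISS, evict 75(c=1). Cache: [78(c=1) 33(c=2) 15(c=3)]
  22. access 75: MISS, evict 78(c=1). Cache: [75(c=1) 33(c=2) 15(c=3)]
  23. access 33: HIT, count now 3. Cache: [75(c=1) 15(c=3) 33(c=3)]
  24. access 78: MISS, evict 75(c=1). Cache: [78(c=1) 15(c=3) 33(c=3)]
  25. access 75: MISS, evict 78(c=1). Cache: [75(c=1) 15(c=3) 33(c=3)]
Total: 6 hits, 19 misses, 16 evictions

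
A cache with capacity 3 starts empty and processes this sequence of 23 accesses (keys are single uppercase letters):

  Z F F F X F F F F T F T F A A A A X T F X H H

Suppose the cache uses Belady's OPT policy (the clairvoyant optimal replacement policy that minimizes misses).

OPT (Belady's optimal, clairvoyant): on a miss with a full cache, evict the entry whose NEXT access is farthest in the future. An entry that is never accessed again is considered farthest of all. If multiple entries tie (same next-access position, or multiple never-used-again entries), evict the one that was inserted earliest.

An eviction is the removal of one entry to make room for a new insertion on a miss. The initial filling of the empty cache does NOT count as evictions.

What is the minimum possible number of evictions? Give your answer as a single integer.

Answer: 4

Derivation:
OPT (Belady) simulation (capacity=3):
  1. access Z: MISS. Cache: [Z]
  2. access F: MISS. Cache: [Z F]
  3. access F: HIT. Next use of F: step 4. Cache: [Z F]
  4. access F: HIT. Next use of F: step 6. Cache: [Z F]
  5. access X: MISS. Cache: [Z F X]
  6. access F: HIT. Next use of F: step 7. Cache: [Z F X]
  7. access F: HIT. Next use of F: step 8. Cache: [Z F X]
  8. access F: HIT. Next use of F: step 9. Cache: [Z F X]
  9. access F: HIT. Next use of F: step 11. Cache: [Z F X]
  10. access T: MISS, evict Z (next use: never). Cache: [F X T]
  11. access F: HIT. Next use of F: step 13. Cache: [F X T]
  12. access T: HIT. Next use of T: step 19. Cache: [F X T]
  13. access F: HIT. Next use of F: step 20. Cache: [F X T]
  14. access A: MISS, evict F (next use: step 20). Cache: [X T A]
  15. access A: HIT. Next use of A: step 16. Cache: [X T A]
  16. access A: HIT. Next use of A: step 17. Cache: [X T A]
  17. access A: HIT. Next use of A: never. Cache: [X T A]
  18. access X: HIT. Next use of X: step 21. Cache: [X T A]
  19. access T: HIT. Next use of T: never. Cache: [X T A]
  20. access F: MISS, evict T (next use: never). Cache: [X A F]
  21. access X: HIT. Next use of X: never. Cache: [X A F]
  22. access H: MISS, evict X (next use: never). Cache: [A F H]
  23. access H: HIT. Next use of H: never. Cache: [A F H]
Total: 16 hits, 7 misses, 4 evictions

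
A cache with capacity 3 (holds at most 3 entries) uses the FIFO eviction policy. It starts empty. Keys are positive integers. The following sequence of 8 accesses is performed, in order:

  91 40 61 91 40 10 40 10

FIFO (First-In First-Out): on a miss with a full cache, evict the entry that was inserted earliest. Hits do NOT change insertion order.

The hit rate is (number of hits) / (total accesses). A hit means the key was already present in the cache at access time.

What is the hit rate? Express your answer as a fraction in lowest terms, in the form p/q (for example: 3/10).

Answer: 1/2

Derivation:
FIFO simulation (capacity=3):
  1. access 91: MISS. Cache (old->new): [91]
  2. access 40: MISS. Cache (old->new): [91 40]
  3. access 61: MISS. Cache (old->new): [91 40 61]
  4. access 91: HIT. Cache (old->new): [91 40 61]
  5. access 40: HIT. Cache (old->new): [91 40 61]
  6. access 10: MISS, evict 91. Cache (old->new): [40 61 10]
  7. access 40: HIT. Cache (old->new): [40 61 10]
  8. access 10: HIT. Cache (old->new): [40 61 10]
Total: 4 hits, 4 misses, 1 evictions

Hit rate = 4/8 = 1/2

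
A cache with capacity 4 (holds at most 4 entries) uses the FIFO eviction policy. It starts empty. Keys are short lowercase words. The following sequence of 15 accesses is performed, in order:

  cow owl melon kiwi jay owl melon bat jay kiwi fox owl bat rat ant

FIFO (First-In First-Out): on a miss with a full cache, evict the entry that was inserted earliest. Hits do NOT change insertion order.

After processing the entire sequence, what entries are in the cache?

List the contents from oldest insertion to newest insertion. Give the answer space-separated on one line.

FIFO simulation (capacity=4):
  1. access cow: MISS. Cache (old->new): [cow]
  2. access owl: MISS. Cache (old->new): [cow owl]
  3. access melon: MISS. Cache (old->new): [cow owl melon]
  4. access kiwi: MISS. Cache (old->new): [cow owl melon kiwi]
  5. access jay: MISS, evict cow. Cache (old->new): [owl melon kiwi jay]
  6. access owl: HIT. Cache (old->new): [owl melon kiwi jay]
  7. access melon: HIT. Cache (old->new): [owl melon kiwi jay]
  8. access bat: MISS, evict owl. Cache (old->new): [melon kiwi jay bat]
  9. access jay: HIT. Cache (old->new): [melon kiwi jay bat]
  10. access kiwi: HIT. Cache (old->new): [melon kiwi jay bat]
  11. access fox: MISS, evict melon. Cache (old->new): [kiwi jay bat fox]
  12. access owl: MISS, evict kiwi. Cache (old->new): [jay bat fox owl]
  13. access bat: HIT. Cache (old->new): [jay bat fox owl]
  14. access rat: MISS, evict jay. Cache (old->new): [bat fox owl rat]
  15. access ant: MISS, evict bat. Cache (old->new): [fox owl rat ant]
Total: 5 hits, 10 misses, 6 evictions

Answer: fox owl rat ant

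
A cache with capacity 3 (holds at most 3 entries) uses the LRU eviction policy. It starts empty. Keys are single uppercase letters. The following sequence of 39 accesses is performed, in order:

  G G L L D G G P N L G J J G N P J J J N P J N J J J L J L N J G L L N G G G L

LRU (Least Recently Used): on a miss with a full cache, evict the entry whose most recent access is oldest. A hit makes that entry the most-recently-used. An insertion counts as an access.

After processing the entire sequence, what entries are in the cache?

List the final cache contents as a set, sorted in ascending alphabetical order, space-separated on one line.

Answer: G L N

Derivation:
LRU simulation (capacity=3):
  1. access G: MISS. Cache (LRU->MRU): [G]
  2. access G: HIT. Cache (LRU->MRU): [G]
  3. access L: MISS. Cache (LRU->MRU): [G L]
  4. access L: HIT. Cache (LRU->MRU): [G L]
  5. access D: MISS. Cache (LRU->MRU): [G L D]
  6. access G: HIT. Cache (LRU->MRU): [L D G]
  7. access G: HIT. Cache (LRU->MRU): [L D G]
  8. access P: MISS, evict L. Cache (LRU->MRU): [D G P]
  9. access N: MISS, evict D. Cache (LRU->MRU): [G P N]
  10. access L: MISS, evict G. Cache (LRU->MRU): [P N L]
  11. access G: MISS, evict P. Cache (LRU->MRU): [N L G]
  12. access J: MISS, evict N. Cache (LRU->MRU): [L G J]
  13. access J: HIT. Cache (LRU->MRU): [L G J]
  14. access G: HIT. Cache (LRU->MRU): [L J G]
  15. access N: MISS, evict L. Cache (LRU->MRU): [J G N]
  16. access P: MISS, evict J. Cache (LRU->MRU): [G N P]
  17. access J: MISS, evict G. Cache (LRU->MRU): [N P J]
  18. access J: HIT. Cache (LRU->MRU): [N P J]
  19. access J: HIT. Cache (LRU->MRU): [N P J]
  20. access N: HIT. Cache (LRU->MRU): [P J N]
  21. access P: HIT. Cache (LRU->MRU): [J N P]
  22. access J: HIT. Cache (LRU->MRU): [N P J]
  23. access N: HIT. Cache (LRU->MRU): [P J N]
  24. access J: HIT. Cache (LRU->MRU): [P N J]
  25. access J: HIT. Cache (LRU->MRU): [P N J]
  26. access J: HIT. Cache (LRU->MRU): [P N J]
  27. access L: MISS, evict P. Cache (LRU->MRU): [N J L]
  28. access J: HIT. Cache (LRU->MRU): [N L J]
  29. access L: HIT. Cache (LRU->MRU): [N J L]
  30. access N: HIT. Cache (LRU->MRU): [J L N]
  31. access J: HIT. Cache (LRU->MRU): [L N J]
  32. access G: MISS, evict L. Cache (LRU->MRU): [N J G]
  33. access L: MISS, evict N. Cache (LRU->MRU): [J G L]
  34. access L: HIT. Cache (LRU->MRU): [J G L]
  35. access N: MISS, evict J. Cache (LRU->MRU): [G L N]
  36. access G: HIT. Cache (LRU->MRU): [L N G]
  37. access G: HIT. Cache (LRU->MRU): [L N G]
  38. access G: HIT. Cache (LRU->MRU): [L N G]
  39. access L: HIT. Cache (LRU->MRU): [N G L]
Total: 24 hits, 15 misses, 12 evictions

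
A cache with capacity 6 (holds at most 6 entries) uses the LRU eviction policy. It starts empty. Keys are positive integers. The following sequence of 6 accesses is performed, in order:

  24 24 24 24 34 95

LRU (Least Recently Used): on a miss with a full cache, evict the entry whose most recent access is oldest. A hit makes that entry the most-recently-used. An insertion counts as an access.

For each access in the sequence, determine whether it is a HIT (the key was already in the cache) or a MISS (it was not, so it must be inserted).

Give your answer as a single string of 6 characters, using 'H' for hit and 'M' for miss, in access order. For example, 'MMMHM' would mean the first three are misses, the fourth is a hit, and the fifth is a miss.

LRU simulation (capacity=6):
  1. access 24: MISS. Cache (LRU->MRU): [24]
  2. access 24: HIT. Cache (LRU->MRU): [24]
  3. access 24: HIT. Cache (LRU->MRU): [24]
  4. access 24: HIT. Cache (LRU->MRU): [24]
  5. access 34: MISS. Cache (LRU->MRU): [24 34]
  6. access 95: MISS. Cache (LRU->MRU): [24 34 95]
Total: 3 hits, 3 misses, 0 evictions

Answer: MHHHMM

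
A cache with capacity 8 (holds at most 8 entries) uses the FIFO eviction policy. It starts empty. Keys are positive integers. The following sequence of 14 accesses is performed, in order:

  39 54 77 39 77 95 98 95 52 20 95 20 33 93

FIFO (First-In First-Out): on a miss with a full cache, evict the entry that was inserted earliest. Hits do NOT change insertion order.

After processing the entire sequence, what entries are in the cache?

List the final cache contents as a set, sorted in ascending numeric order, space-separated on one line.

FIFO simulation (capacity=8):
  1. access 39: MISS. Cache (old->new): [39]
  2. access 54: MISS. Cache (old->new): [39 54]
  3. access 77: MISS. Cache (old->new): [39 54 77]
  4. access 39: HIT. Cache (old->new): [39 54 77]
  5. access 77: HIT. Cache (old->new): [39 54 77]
  6. access 95: MISS. Cache (old->new): [39 54 77 95]
  7. access 98: MISS. Cache (old->new): [39 54 77 95 98]
  8. access 95: HIT. Cache (old->new): [39 54 77 95 98]
  9. access 52: MISS. Cache (old->new): [39 54 77 95 98 52]
  10. access 20: MISS. Cache (old->new): [39 54 77 95 98 52 20]
  11. access 95: HIT. Cache (old->new): [39 54 77 95 98 52 20]
  12. access 20: HIT. Cache (old->new): [39 54 77 95 98 52 20]
  13. access 33: MISS. Cache (old->new): [39 54 77 95 98 52 20 33]
  14. access 93: MISS, evict 39. Cache (old->new): [54 77 95 98 52 20 33 93]
Total: 5 hits, 9 misses, 1 evictions

Answer: 20 33 52 54 77 93 95 98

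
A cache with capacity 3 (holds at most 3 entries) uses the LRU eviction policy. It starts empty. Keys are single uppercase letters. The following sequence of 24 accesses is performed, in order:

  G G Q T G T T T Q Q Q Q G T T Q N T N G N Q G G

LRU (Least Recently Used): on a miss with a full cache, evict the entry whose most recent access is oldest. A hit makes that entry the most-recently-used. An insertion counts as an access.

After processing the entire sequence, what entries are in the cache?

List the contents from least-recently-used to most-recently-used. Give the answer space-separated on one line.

LRU simulation (capacity=3):
  1. access G: MISS. Cache (LRU->MRU): [G]
  2. access G: HIT. Cache (LRU->MRU): [G]
  3. access Q: MISS. Cache (LRU->MRU): [G Q]
  4. access T: MISS. Cache (LRU->MRU): [G Q T]
  5. access G: HIT. Cache (LRU->MRU): [Q T G]
  6. access T: HIT. Cache (LRU->MRU): [Q G T]
  7. access T: HIT. Cache (LRU->MRU): [Q G T]
  8. access T: HIT. Cache (LRU->MRU): [Q G T]
  9. access Q: HIT. Cache (LRU->MRU): [G T Q]
  10. access Q: HIT. Cache (LRU->MRU): [G T Q]
  11. access Q: HIT. Cache (LRU->MRU): [G T Q]
  12. access Q: HIT. Cache (LRU->MRU): [G T Q]
  13. access G: HIT. Cache (LRU->MRU): [T Q G]
  14. access T: HIT. Cache (LRU->MRU): [Q G T]
  15. access T: HIT. Cache (LRU->MRU): [Q G T]
  16. access Q: HIT. Cache (LRU->MRU): [G T Q]
  17. access N: MISS, evict G. Cache (LRU->MRU): [T Q N]
  18. access T: HIT. Cache (LRU->MRU): [Q N T]
  19. access N: HIT. Cache (LRU->MRU): [Q T N]
  20. access G: MISS, evict Q. Cache (LRU->MRU): [T N G]
  21. access N: HIT. Cache (LRU->MRU): [T G N]
  22. access Q: MISS, evict T. Cache (LRU->MRU): [G N Q]
  23. access G: HIT. Cache (LRU->MRU): [N Q G]
  24. access G: HIT. Cache (LRU->MRU): [N Q G]
Total: 18 hits, 6 misses, 3 evictions

Answer: N Q G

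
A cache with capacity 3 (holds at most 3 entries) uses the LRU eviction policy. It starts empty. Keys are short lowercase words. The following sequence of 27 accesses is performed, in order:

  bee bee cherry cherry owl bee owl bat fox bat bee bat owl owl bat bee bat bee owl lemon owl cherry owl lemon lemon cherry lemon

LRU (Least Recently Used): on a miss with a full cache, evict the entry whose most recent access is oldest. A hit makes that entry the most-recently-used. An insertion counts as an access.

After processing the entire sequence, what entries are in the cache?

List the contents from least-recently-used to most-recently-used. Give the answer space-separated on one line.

Answer: owl cherry lemon

Derivation:
LRU simulation (capacity=3):
  1. access bee: MISS. Cache (LRU->MRU): [bee]
  2. access bee: HIT. Cache (LRU->MRU): [bee]
  3. access cherry: MISS. Cache (LRU->MRU): [bee cherry]
  4. access cherry: HIT. Cache (LRU->MRU): [bee cherry]
  5. access owl: MISS. Cache (LRU->MRU): [bee cherry owl]
  6. access bee: HIT. Cache (LRU->MRU): [cherry owl bee]
  7. access owl: HIT. Cache (LRU->MRU): [cherry bee owl]
  8. access bat: MISS, evict cherry. Cache (LRU->MRU): [bee owl bat]
  9. access fox: MISS, evict bee. Cache (LRU->MRU): [owl bat fox]
  10. access bat: HIT. Cache (LRU->MRU): [owl fox bat]
  11. access bee: MISS, evict owl. Cache (LRU->MRU): [fox bat bee]
  12. access bat: HIT. Cache (LRU->MRU): [fox bee bat]
  13. access owl: MISS, evict fox. Cache (LRU->MRU): [bee bat owl]
  14. access owl: HIT. Cache (LRU->MRU): [bee bat owl]
  15. access bat: HIT. Cache (LRU->MRU): [bee owl bat]
  16. access bee: HIT. Cache (LRU->MRU): [owl bat bee]
  17. access bat: HIT. Cache (LRU->MRU): [owl bee bat]
  18. access bee: HIT. Cache (LRU->MRU): [owl bat bee]
  19. access owl: HIT. Cache (LRU->MRU): [bat bee owl]
  20. access lemon: MISS, evict bat. Cache (LRU->MRU): [bee owl lemon]
  21. access owl: HIT. Cache (LRU->MRU): [bee lemon owl]
  22. access cherry: MISS, evict bee. Cache (LRU->MRU): [lemon owl cherry]
  23. access owl: HIT. Cache (LRU->MRU): [lemon cherry owl]
  24. access lemon: HIT. Cache (LRU->MRU): [cherry owl lemon]
  25. access lemon: HIT. Cache (LRU->MRU): [cherry owl lemon]
  26. access cherry: HIT. Cache (LRU->MRU): [owl lemon cherry]
  27. access lemon: HIT. Cache (LRU->MRU): [owl cherry lemon]
Total: 18 hits, 9 misses, 6 evictions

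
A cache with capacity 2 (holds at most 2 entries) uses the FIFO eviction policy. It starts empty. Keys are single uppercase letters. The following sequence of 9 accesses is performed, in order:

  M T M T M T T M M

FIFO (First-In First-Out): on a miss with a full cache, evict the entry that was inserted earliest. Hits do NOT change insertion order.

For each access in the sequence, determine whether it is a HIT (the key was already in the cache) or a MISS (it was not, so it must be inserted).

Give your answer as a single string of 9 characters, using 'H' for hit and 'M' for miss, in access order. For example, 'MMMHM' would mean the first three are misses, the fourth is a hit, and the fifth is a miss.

FIFO simulation (capacity=2):
  1. access M: MISS. Cache (old->new): [M]
  2. access T: MISS. Cache (old->new): [M T]
  3. access M: HIT. Cache (old->new): [M T]
  4. access T: HIT. Cache (old->new): [M T]
  5. access M: HIT. Cache (old->new): [M T]
  6. access T: HIT. Cache (old->new): [M T]
  7. access T: HIT. Cache (old->new): [M T]
  8. access M: HIT. Cache (old->new): [M T]
  9. access M: HIT. Cache (old->new): [M T]
Total: 7 hits, 2 misses, 0 evictions

Answer: MMHHHHHHH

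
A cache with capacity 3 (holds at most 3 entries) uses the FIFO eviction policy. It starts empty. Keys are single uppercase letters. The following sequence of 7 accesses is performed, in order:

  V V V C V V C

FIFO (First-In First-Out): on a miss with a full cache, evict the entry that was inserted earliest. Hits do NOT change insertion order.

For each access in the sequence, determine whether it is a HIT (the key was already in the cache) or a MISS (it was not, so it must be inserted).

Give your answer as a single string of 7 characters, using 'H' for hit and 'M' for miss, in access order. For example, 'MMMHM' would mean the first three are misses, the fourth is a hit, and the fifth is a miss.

Answer: MHHMHHH

Derivation:
FIFO simulation (capacity=3):
  1. access V: MISS. Cache (old->new): [V]
  2. access V: HIT. Cache (old->new): [V]
  3. access V: HIT. Cache (old->new): [V]
  4. access C: MISS. Cache (old->new): [V C]
  5. access V: HIT. Cache (old->new): [V C]
  6. access V: HIT. Cache (old->new): [V C]
  7. access C: HIT. Cache (old->new): [V C]
Total: 5 hits, 2 misses, 0 evictions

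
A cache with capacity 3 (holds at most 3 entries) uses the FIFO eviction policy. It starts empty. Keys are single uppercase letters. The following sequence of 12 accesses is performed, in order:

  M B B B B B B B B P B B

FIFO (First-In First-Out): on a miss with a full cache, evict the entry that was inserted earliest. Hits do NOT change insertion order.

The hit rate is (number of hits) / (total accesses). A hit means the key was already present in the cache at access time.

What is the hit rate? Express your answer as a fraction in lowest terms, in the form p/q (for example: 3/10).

Answer: 3/4

Derivation:
FIFO simulation (capacity=3):
  1. access M: MISS. Cache (old->new): [M]
  2. access B: MISS. Cache (old->new): [M B]
  3. access B: HIT. Cache (old->new): [M B]
  4. access B: HIT. Cache (old->new): [M B]
  5. access B: HIT. Cache (old->new): [M B]
  6. access B: HIT. Cache (old->new): [M B]
  7. access B: HIT. Cache (old->new): [M B]
  8. access B: HIT. Cache (old->new): [M B]
  9. access B: HIT. Cache (old->new): [M B]
  10. access P: MISS. Cache (old->new): [M B P]
  11. access B: HIT. Cache (old->new): [M B P]
  12. access B: HIT. Cache (old->new): [M B P]
Total: 9 hits, 3 misses, 0 evictions

Hit rate = 9/12 = 3/4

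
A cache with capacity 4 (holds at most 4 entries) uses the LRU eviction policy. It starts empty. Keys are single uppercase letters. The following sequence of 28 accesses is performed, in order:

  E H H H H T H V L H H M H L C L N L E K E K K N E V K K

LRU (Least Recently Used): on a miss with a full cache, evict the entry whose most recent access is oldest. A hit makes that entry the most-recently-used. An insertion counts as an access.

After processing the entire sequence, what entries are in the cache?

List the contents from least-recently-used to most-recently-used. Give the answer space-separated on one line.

Answer: N E V K

Derivation:
LRU simulation (capacity=4):
  1. access E: MISS. Cache (LRU->MRU): [E]
  2. access H: MISS. Cache (LRU->MRU): [E H]
  3. access H: HIT. Cache (LRU->MRU): [E H]
  4. access H: HIT. Cache (LRU->MRU): [E H]
  5. access H: HIT. Cache (LRU->MRU): [E H]
  6. access T: MISS. Cache (LRU->MRU): [E H T]
  7. access H: HIT. Cache (LRU->MRU): [E T H]
  8. access V: MISS. Cache (LRU->MRU): [E T H V]
  9. access L: MISS, evict E. Cache (LRU->MRU): [T H V L]
  10. access H: HIT. Cache (LRU->MRU): [T V L H]
  11. access H: HIT. Cache (LRU->MRU): [T V L H]
  12. access M: MISS, evict T. Cache (LRU->MRU): [V L H M]
  13. access H: HIT. Cache (LRU->MRU): [V L M H]
  14. access L: HIT. Cache (LRU->MRU): [V M H L]
  15. access C: MISS, evict V. Cache (LRU->MRU): [M H L C]
  16. access L: HIT. Cache (LRU->MRU): [M H C L]
  17. access N: MISS, evict M. Cache (LRU->MRU): [H C L N]
  18. access L: HIT. Cache (LRU->MRU): [H C N L]
  19. access E: MISS, evict H. Cache (LRU->MRU): [C N L E]
  20. access K: MISS, evict C. Cache (LRU->MRU): [N L E K]
  21. access E: HIT. Cache (LRU->MRU): [N L K E]
  22. access K: HIT. Cache (LRU->MRU): [N L E K]
  23. access K: HIT. Cache (LRU->MRU): [N L E K]
  24. access N: HIT. Cache (LRU->MRU): [L E K N]
  25. access E: HIT. Cache (LRU->MRU): [L K N E]
  26. access V: MISS, evict L. Cache (LRU->MRU): [K N E V]
  27. access K: HIT. Cache (LRU->MRU): [N E V K]
  28. access K: HIT. Cache (LRU->MRU): [N E V K]
Total: 17 hits, 11 misses, 7 evictions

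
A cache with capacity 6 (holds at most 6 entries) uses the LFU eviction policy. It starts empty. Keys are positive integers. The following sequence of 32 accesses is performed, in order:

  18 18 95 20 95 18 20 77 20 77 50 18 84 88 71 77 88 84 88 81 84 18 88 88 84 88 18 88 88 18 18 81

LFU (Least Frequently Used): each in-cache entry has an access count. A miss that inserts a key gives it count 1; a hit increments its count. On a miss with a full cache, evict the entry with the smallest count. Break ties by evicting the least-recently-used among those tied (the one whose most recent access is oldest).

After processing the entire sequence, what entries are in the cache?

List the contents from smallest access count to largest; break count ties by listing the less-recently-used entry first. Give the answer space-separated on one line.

Answer: 81 84 20 77 88 18

Derivation:
LFU simulation (capacity=6):
  1. access 18: MISS. Cache: [18(c=1)]
  2. access 18: HIT, count now 2. Cache: [18(c=2)]
  3. access 95: MISS. Cache: [95(c=1) 18(c=2)]
  4. access 20: MISS. Cache: [95(c=1) 20(c=1) 18(c=2)]
  5. access 95: HIT, count now 2. Cache: [20(c=1) 18(c=2) 95(c=2)]
  6. access 18: HIT, count now 3. Cache: [20(c=1) 95(c=2) 18(c=3)]
  7. access 20: HIT, count now 2. Cache: [95(c=2) 20(c=2) 18(c=3)]
  8. access 77: MISS. Cache: [77(c=1) 95(c=2) 20(c=2) 18(c=3)]
  9. access 20: HIT, count now 3. Cache: [77(c=1) 95(c=2) 18(c=3) 20(c=3)]
  10. access 77: HIT, count now 2. Cache: [95(c=2) 77(c=2) 18(c=3) 20(c=3)]
  11. access 50: MISS. Cache: [50(c=1) 95(c=2) 77(c=2) 18(c=3) 20(c=3)]
  12. access 18: HIT, count now 4. Cache: [50(c=1) 95(c=2) 77(c=2) 20(c=3) 18(c=4)]
  13. access 84: MISS. Cache: [50(c=1) 84(c=1) 95(c=2) 77(c=2) 20(c=3) 18(c=4)]
  14. access 88: MISS, evict 50(c=1). Cache: [84(c=1) 88(c=1) 95(c=2) 77(c=2) 20(c=3) 18(c=4)]
  15. access 71: MISS, evict 84(c=1). Cache: [88(c=1) 71(c=1) 95(c=2) 77(c=2) 20(c=3) 18(c=4)]
  16. access 77: HIT, count now 3. Cache: [88(c=1) 71(c=1) 95(c=2) 20(c=3) 77(c=3) 18(c=4)]
  17. access 88: HIT, count now 2. Cache: [71(c=1) 95(c=2) 88(c=2) 20(c=3) 77(c=3) 18(c=4)]
  18. access 84: MISS, evict 71(c=1). Cache: [84(c=1) 95(c=2) 88(c=2) 20(c=3) 77(c=3) 18(c=4)]
  19. access 88: HIT, count now 3. Cache: [84(c=1) 95(c=2) 20(c=3) 77(c=3) 88(c=3) 18(c=4)]
  20. access 81: MISS, evict 84(c=1). Cache: [81(c=1) 95(c=2) 20(c=3) 77(c=3) 88(c=3) 18(c=4)]
  21. access 84: MISS, evict 81(c=1). Cache: [84(c=1) 95(c=2) 20(c=3) 77(c=3) 88(c=3) 18(c=4)]
  22. access 18: HIT, count now 5. Cache: [84(c=1) 95(c=2) 20(c=3) 77(c=3) 88(c=3) 18(c=5)]
  23. access 88: HIT, count now 4. Cache: [84(c=1) 95(c=2) 20(c=3) 77(c=3) 88(c=4) 18(c=5)]
  24. access 88: HIT, count now 5. Cache: [84(c=1) 95(c=2) 20(c=3) 77(c=3) 18(c=5) 88(c=5)]
  25. access 84: HIT, count now 2. Cache: [95(c=2) 84(c=2) 20(c=3) 77(c=3) 18(c=5) 88(c=5)]
  26. access 88: HIT, count now 6. Cache: [95(c=2) 84(c=2) 20(c=3) 77(c=3) 18(c=5) 88(c=6)]
  27. access 18: HIT, count now 6. Cache: [95(c=2) 84(c=2) 20(c=3) 77(c=3) 88(c=6) 18(c=6)]
  28. access 88: HIT, count now 7. Cache: [95(c=2) 84(c=2) 20(c=3) 77(c=3) 18(c=6) 88(c=7)]
  29. access 88: HIT, count now 8. Cache: [95(c=2) 84(c=2) 20(c=3) 77(c=3) 18(c=6) 88(c=8)]
  30. access 18: HIT, count now 7. Cache: [95(c=2) 84(c=2) 20(c=3) 77(c=3) 18(c=7) 88(c=8)]
  31. access 18: HIT, count now 8. Cache: [95(c=2) 84(c=2) 20(c=3) 77(c=3) 88(c=8) 18(c=8)]
  32. access 81: MISS, evict 95(c=2). Cache: [81(c=1) 84(c=2) 20(c=3) 77(c=3) 88(c=8) 18(c=8)]
Total: 20 hits, 12 misses, 6 evictions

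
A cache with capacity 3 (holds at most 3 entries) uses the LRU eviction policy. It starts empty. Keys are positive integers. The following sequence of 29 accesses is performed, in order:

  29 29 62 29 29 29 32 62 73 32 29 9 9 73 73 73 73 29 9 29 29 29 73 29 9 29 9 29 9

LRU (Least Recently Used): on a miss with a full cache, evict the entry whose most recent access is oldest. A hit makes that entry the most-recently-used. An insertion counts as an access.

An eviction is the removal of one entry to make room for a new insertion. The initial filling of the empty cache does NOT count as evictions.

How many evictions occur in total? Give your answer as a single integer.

LRU simulation (capacity=3):
  1. access 29: MISS. Cache (LRU->MRU): [29]
  2. access 29: HIT. Cache (LRU->MRU): [29]
  3. access 62: MISS. Cache (LRU->MRU): [29 62]
  4. access 29: HIT. Cache (LRU->MRU): [62 29]
  5. access 29: HIT. Cache (LRU->MRU): [62 29]
  6. access 29: HIT. Cache (LRU->MRU): [62 29]
  7. access 32: MISS. Cache (LRU->MRU): [62 29 32]
  8. access 62: HIT. Cache (LRU->MRU): [29 32 62]
  9. access 73: MISS, evict 29. Cache (LRU->MRU): [32 62 73]
  10. access 32: HIT. Cache (LRU->MRU): [62 73 32]
  11. access 29: MISS, evict 62. Cache (LRU->MRU): [73 32 29]
  12. access 9: MISS, evict 73. Cache (LRU->MRU): [32 29 9]
  13. access 9: HIT. Cache (LRU->MRU): [32 29 9]
  14. access 73: MISS, evict 32. Cache (LRU->MRU): [29 9 73]
  15. access 73: HIT. Cache (LRU->MRU): [29 9 73]
  16. access 73: HIT. Cache (LRU->MRU): [29 9 73]
  17. access 73: HIT. Cache (LRU->MRU): [29 9 73]
  18. access 29: HIT. Cache (LRU->MRU): [9 73 29]
  19. access 9: HIT. Cache (LRU->MRU): [73 29 9]
  20. access 29: HIT. Cache (LRU->MRU): [73 9 29]
  21. access 29: HIT. Cache (LRU->MRU): [73 9 29]
  22. access 29: HIT. Cache (LRU->MRU): [73 9 29]
  23. access 73: HIT. Cache (LRU->MRU): [9 29 73]
  24. access 29: HIT. Cache (LRU->MRU): [9 73 29]
  25. access 9: HIT. Cache (LRU->MRU): [73 29 9]
  26. access 29: HIT. Cache (LRU->MRU): [73 9 29]
  27. access 9: HIT. Cache (LRU->MRU): [73 29 9]
  28. access 29: HIT. Cache (LRU->MRU): [73 9 29]
  29. access 9: HIT. Cache (LRU->MRU): [73 29 9]
Total: 22 hits, 7 misses, 4 evictions

Answer: 4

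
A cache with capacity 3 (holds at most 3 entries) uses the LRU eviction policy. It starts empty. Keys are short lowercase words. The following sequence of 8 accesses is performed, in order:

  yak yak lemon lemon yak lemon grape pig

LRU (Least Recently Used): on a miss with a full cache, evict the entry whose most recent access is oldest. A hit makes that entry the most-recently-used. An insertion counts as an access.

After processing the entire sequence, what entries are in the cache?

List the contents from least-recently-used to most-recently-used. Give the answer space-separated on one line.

Answer: lemon grape pig

Derivation:
LRU simulation (capacity=3):
  1. access yak: MISS. Cache (LRU->MRU): [yak]
  2. access yak: HIT. Cache (LRU->MRU): [yak]
  3. access lemon: MISS. Cache (LRU->MRU): [yak lemon]
  4. access lemon: HIT. Cache (LRU->MRU): [yak lemon]
  5. access yak: HIT. Cache (LRU->MRU): [lemon yak]
  6. access lemon: HIT. Cache (LRU->MRU): [yak lemon]
  7. access grape: MISS. Cache (LRU->MRU): [yak lemon grape]
  8. access pig: MISS, evict yak. Cache (LRU->MRU): [lemon grape pig]
Total: 4 hits, 4 misses, 1 evictions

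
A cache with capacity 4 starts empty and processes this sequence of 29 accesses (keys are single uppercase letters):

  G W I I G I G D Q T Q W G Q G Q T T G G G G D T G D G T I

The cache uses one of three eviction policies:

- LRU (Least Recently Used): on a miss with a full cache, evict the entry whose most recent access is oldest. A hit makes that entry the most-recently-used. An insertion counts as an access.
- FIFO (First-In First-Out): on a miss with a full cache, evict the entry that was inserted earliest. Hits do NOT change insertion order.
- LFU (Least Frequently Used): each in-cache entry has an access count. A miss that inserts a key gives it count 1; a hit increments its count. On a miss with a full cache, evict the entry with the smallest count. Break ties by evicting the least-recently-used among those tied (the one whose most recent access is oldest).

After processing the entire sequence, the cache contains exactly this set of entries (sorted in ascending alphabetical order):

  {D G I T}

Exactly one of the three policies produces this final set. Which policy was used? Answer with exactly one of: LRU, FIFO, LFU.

Simulating under each policy and comparing final sets:
  LRU: final set = {D G I T} -> MATCHES target
  FIFO: final set = {D G I W} -> differs
  LFU: final set = {G I Q T} -> differs
Only LRU produces the target set.

Answer: LRU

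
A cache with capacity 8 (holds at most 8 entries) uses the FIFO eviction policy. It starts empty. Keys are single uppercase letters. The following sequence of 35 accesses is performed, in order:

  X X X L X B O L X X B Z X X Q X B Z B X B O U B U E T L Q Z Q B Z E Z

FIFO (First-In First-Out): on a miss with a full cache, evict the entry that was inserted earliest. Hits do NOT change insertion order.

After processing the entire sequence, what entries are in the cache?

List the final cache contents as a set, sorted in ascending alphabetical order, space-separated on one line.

Answer: B E L O Q T U Z

Derivation:
FIFO simulation (capacity=8):
  1. access X: MISS. Cache (old->new): [X]
  2. access X: HIT. Cache (old->new): [X]
  3. access X: HIT. Cache (old->new): [X]
  4. access L: MISS. Cache (old->new): [X L]
  5. access X: HIT. Cache (old->new): [X L]
  6. access B: MISS. Cache (old->new): [X L B]
  7. access O: MISS. Cache (old->new): [X L B O]
  8. access L: HIT. Cache (old->new): [X L B O]
  9. access X: HIT. Cache (old->new): [X L B O]
  10. access X: HIT. Cache (old->new): [X L B O]
  11. access B: HIT. Cache (old->new): [X L B O]
  12. access Z: MISS. Cache (old->new): [X L B O Z]
  13. access X: HIT. Cache (old->new): [X L B O Z]
  14. access X: HIT. Cache (old->new): [X L B O Z]
  15. access Q: MISS. Cache (old->new): [X L B O Z Q]
  16. access X: HIT. Cache (old->new): [X L B O Z Q]
  17. access B: HIT. Cache (old->new): [X L B O Z Q]
  18. access Z: HIT. Cache (old->new): [X L B O Z Q]
  19. access B: HIT. Cache (old->new): [X L B O Z Q]
  20. access X: HIT. Cache (old->new): [X L B O Z Q]
  21. access B: HIT. Cache (old->new): [X L B O Z Q]
  22. access O: HIT. Cache (old->new): [X L B O Z Q]
  23. access U: MISS. Cache (old->new): [X L B O Z Q U]
  24. access B: HIT. Cache (old->new): [X L B O Z Q U]
  25. access U: HIT. Cache (old->new): [X L B O Z Q U]
  26. access E: MISS. Cache (old->new): [X L B O Z Q U E]
  27. access T: MISS, evict X. Cache (old->new): [L B O Z Q U E T]
  28. access L: HIT. Cache (old->new): [L B O Z Q U E T]
  29. access Q: HIT. Cache (old->new): [L B O Z Q U E T]
  30. access Z: HIT. Cache (old->new): [L B O Z Q U E T]
  31. access Q: HIT. Cache (old->new): [L B O Z Q U E T]
  32. access B: HIT. Cache (old->new): [L B O Z Q U E T]
  33. access Z: HIT. Cache (old->new): [L B O Z Q U E T]
  34. access E: HIT. Cache (old->new): [L B O Z Q U E T]
  35. access Z: HIT. Cache (old->new): [L B O Z Q U E T]
Total: 26 hits, 9 misses, 1 evictions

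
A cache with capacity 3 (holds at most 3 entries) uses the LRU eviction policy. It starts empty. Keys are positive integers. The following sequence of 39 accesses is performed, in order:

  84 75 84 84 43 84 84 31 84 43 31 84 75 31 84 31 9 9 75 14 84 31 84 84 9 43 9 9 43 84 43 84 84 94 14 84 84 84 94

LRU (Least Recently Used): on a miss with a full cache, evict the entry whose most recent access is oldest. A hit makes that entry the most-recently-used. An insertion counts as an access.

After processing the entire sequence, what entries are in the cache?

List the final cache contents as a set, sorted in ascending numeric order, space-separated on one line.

Answer: 14 84 94

Derivation:
LRU simulation (capacity=3):
  1. access 84: MISS. Cache (LRU->MRU): [84]
  2. access 75: MISS. Cache (LRU->MRU): [84 75]
  3. access 84: HIT. Cache (LRU->MRU): [75 84]
  4. access 84: HIT. Cache (LRU->MRU): [75 84]
  5. access 43: MISS. Cache (LRU->MRU): [75 84 43]
  6. access 84: HIT. Cache (LRU->MRU): [75 43 84]
  7. access 84: HIT. Cache (LRU->MRU): [75 43 84]
  8. access 31: MISS, evict 75. Cache (LRU->MRU): [43 84 31]
  9. access 84: HIT. Cache (LRU->MRU): [43 31 84]
  10. access 43: HIT. Cache (LRU->MRU): [31 84 43]
  11. access 31: HIT. Cache (LRU->MRU): [84 43 31]
  12. access 84: HIT. Cache (LRU->MRU): [43 31 84]
  13. access 75: MISS, evict 43. Cache (LRU->MRU): [31 84 75]
  14. access 31: HIT. Cache (LRU->MRU): [84 75 31]
  15. access 84: HIT. Cache (LRU->MRU): [75 31 84]
  16. access 31: HIT. Cache (LRU->MRU): [75 84 31]
  17. access 9: MISS, evict 75. Cache (LRU->MRU): [84 31 9]
  18. access 9: HIT. Cache (LRU->MRU): [84 31 9]
  19. access 75: MISS, evict 84. Cache (LRU->MRU): [31 9 75]
  20. access 14: MISS, evict 31. Cache (LRU->MRU): [9 75 14]
  21. access 84: MISS, evict 9. Cache (LRU->MRU): [75 14 84]
  22. access 31: MISS, evict 75. Cache (LRU->MRU): [14 84 31]
  23. access 84: HIT. Cache (LRU->MRU): [14 31 84]
  24. access 84: HIT. Cache (LRU->MRU): [14 31 84]
  25. access 9: MISS, evict 14. Cache (LRU->MRU): [31 84 9]
  26. access 43: MISS, evict 31. Cache (LRU->MRU): [84 9 43]
  27. access 9: HIT. Cache (LRU->MRU): [84 43 9]
  28. access 9: HIT. Cache (LRU->MRU): [84 43 9]
  29. access 43: HIT. Cache (LRU->MRU): [84 9 43]
  30. access 84: HIT. Cache (LRU->MRU): [9 43 84]
  31. access 43: HIT. Cache (LRU->MRU): [9 84 43]
  32. access 84: HIT. Cache (LRU->MRU): [9 43 84]
  33. access 84: HIT. Cache (LRU->MRU): [9 43 84]
  34. access 94: MISS, evict 9. Cache (LRU->MRU): [43 84 94]
  35. access 14: MISS, evict 43. Cache (LRU->MRU): [84 94 14]
  36. access 84: HIT. Cache (LRU->MRU): [94 14 84]
  37. access 84: HIT. Cache (LRU->MRU): [94 14 84]
  38. access 84: HIT. Cache (LRU->MRU): [94 14 84]
  39. access 94: HIT. Cache (LRU->MRU): [14 84 94]
Total: 25 hits, 14 misses, 11 evictions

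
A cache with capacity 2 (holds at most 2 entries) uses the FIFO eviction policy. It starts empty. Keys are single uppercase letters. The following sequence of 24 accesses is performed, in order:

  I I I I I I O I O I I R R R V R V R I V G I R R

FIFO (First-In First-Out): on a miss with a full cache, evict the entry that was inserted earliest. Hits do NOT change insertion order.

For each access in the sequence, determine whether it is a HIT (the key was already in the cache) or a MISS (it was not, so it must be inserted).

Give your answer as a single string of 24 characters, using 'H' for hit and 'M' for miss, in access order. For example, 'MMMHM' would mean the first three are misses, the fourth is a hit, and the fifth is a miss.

Answer: MHHHHHMHHHHMHHMHHHMHMHMH

Derivation:
FIFO simulation (capacity=2):
  1. access I: MISS. Cache (old->new): [I]
  2. access I: HIT. Cache (old->new): [I]
  3. access I: HIT. Cache (old->new): [I]
  4. access I: HIT. Cache (old->new): [I]
  5. access I: HIT. Cache (old->new): [I]
  6. access I: HIT. Cache (old->new): [I]
  7. access O: MISS. Cache (old->new): [I O]
  8. access I: HIT. Cache (old->new): [I O]
  9. access O: HIT. Cache (old->new): [I O]
  10. access I: HIT. Cache (old->new): [I O]
  11. access I: HIT. Cache (old->new): [I O]
  12. access R: MISS, evict I. Cache (old->new): [O R]
  13. access R: HIT. Cache (old->new): [O R]
  14. access R: HIT. Cache (old->new): [O R]
  15. access V: MISS, evict O. Cache (old->new): [R V]
  16. access R: HIT. Cache (old->new): [R V]
  17. access V: HIT. Cache (old->new): [R V]
  18. access R: HIT. Cache (old->new): [R V]
  19. access I: MISS, evict R. Cache (old->new): [V I]
  20. access V: HIT. Cache (old->new): [V I]
  21. access G: MISS, evict V. Cache (old->new): [I G]
  22. access I: HIT. Cache (old->new): [I G]
  23. access R: MISS, evict I. Cache (old->new): [G R]
  24. access R: HIT. Cache (old->new): [G R]
Total: 17 hits, 7 misses, 5 evictions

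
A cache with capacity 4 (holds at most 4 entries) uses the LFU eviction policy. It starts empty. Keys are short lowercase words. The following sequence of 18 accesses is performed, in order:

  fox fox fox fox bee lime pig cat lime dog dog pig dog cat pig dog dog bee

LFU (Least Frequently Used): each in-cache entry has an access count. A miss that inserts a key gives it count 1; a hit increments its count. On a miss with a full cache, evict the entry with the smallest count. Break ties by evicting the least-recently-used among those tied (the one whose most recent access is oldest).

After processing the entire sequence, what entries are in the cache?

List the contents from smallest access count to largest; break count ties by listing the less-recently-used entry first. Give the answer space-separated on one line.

LFU simulation (capacity=4):
  1. access fox: MISS. Cache: [fox(c=1)]
  2. access fox: HIT, count now 2. Cache: [fox(c=2)]
  3. access fox: HIT, count now 3. Cache: [fox(c=3)]
  4. access fox: HIT, count now 4. Cache: [fox(c=4)]
  5. access bee: MISS. Cache: [bee(c=1) fox(c=4)]
  6. access lime: MISS. Cache: [bee(c=1) lime(c=1) fox(c=4)]
  7. access pig: MISS. Cache: [bee(c=1) lime(c=1) pig(c=1) fox(c=4)]
  8. access cat: MISS, evict bee(c=1). Cache: [lime(c=1) pig(c=1) cat(c=1) fox(c=4)]
  9. access lime: HIT, count now 2. Cache: [pig(c=1) cat(c=1) lime(c=2) fox(c=4)]
  10. access dog: MISS, evict pig(c=1). Cache: [cat(c=1) dog(c=1) lime(c=2) fox(c=4)]
  11. access dog: HIT, count now 2. Cache: [cat(c=1) lime(c=2) dog(c=2) fox(c=4)]
  12. access pig: MISS, evict cat(c=1). Cache: [pig(c=1) lime(c=2) dog(c=2) fox(c=4)]
  13. access dog: HIT, count now 3. Cache: [pig(c=1) lime(c=2) dog(c=3) fox(c=4)]
  14. access cat: MISS, evict pig(c=1). Cache: [cat(c=1) lime(c=2) dog(c=3) fox(c=4)]
  15. access pig: MISS, evict cat(c=1). Cache: [pig(c=1) lime(c=2) dog(c=3) fox(c=4)]
  16. access dog: HIT, count now 4. Cache: [pig(c=1) lime(c=2) fox(c=4) dog(c=4)]
  17. access dog: HIT, count now 5. Cache: [pig(c=1) lime(c=2) fox(c=4) dog(c=5)]
  18. access bee: MISS, evict pig(c=1). Cache: [bee(c=1) lime(c=2) fox(c=4) dog(c=5)]
Total: 8 hits, 10 misses, 6 evictions

Answer: bee lime fox dog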